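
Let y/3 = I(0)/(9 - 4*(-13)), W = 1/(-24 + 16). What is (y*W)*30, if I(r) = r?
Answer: 0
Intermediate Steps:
W = -⅛ (W = 1/(-8) = -⅛ ≈ -0.12500)
y = 0 (y = 3*(0/(9 - 4*(-13))) = 3*(0/(9 + 52)) = 3*(0/61) = 3*(0*(1/61)) = 3*0 = 0)
(y*W)*30 = (0*(-⅛))*30 = 0*30 = 0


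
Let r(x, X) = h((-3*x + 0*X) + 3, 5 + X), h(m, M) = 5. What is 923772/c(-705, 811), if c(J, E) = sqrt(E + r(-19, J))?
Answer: 76981*sqrt(51)/17 ≈ 32339.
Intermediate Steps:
r(x, X) = 5
c(J, E) = sqrt(5 + E) (c(J, E) = sqrt(E + 5) = sqrt(5 + E))
923772/c(-705, 811) = 923772/(sqrt(5 + 811)) = 923772/(sqrt(816)) = 923772/((4*sqrt(51))) = 923772*(sqrt(51)/204) = 76981*sqrt(51)/17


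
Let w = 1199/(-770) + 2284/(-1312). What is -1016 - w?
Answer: -11625819/11480 ≈ -1012.7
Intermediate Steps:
w = -37861/11480 (w = 1199*(-1/770) + 2284*(-1/1312) = -109/70 - 571/328 = -37861/11480 ≈ -3.2980)
-1016 - w = -1016 - 1*(-37861/11480) = -1016 + 37861/11480 = -11625819/11480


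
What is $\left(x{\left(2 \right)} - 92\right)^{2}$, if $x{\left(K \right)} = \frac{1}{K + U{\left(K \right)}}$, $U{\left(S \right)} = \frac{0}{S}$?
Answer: $\frac{33489}{4} \approx 8372.3$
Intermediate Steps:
$U{\left(S \right)} = 0$
$x{\left(K \right)} = \frac{1}{K}$ ($x{\left(K \right)} = \frac{1}{K + 0} = \frac{1}{K}$)
$\left(x{\left(2 \right)} - 92\right)^{2} = \left(\frac{1}{2} - 92\right)^{2} = \left(- \frac{183}{2}\right)^{2} = \frac{33489}{4}$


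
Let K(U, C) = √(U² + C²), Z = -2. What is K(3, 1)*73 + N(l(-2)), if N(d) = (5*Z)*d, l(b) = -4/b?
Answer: -20 + 73*√10 ≈ 210.85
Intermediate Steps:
N(d) = -10*d (N(d) = (5*(-2))*d = -10*d)
K(U, C) = √(C² + U²)
K(3, 1)*73 + N(l(-2)) = √(1² + 3²)*73 - (-40)/(-2) = √(1 + 9)*73 - (-40)*(-1)/2 = √10*73 - 10*2 = 73*√10 - 20 = -20 + 73*√10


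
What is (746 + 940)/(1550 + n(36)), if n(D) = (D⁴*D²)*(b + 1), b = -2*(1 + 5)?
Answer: -843/11972302073 ≈ -7.0413e-8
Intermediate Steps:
b = -12 (b = -2*6 = -12)
n(D) = -11*D⁶ (n(D) = (D⁴*D²)*(-12 + 1) = D⁶*(-11) = -11*D⁶)
(746 + 940)/(1550 + n(36)) = (746 + 940)/(1550 - 11*36⁶) = 1686/(1550 - 11*2176782336) = 1686/(1550 - 23944605696) = 1686/(-23944604146) = 1686*(-1/23944604146) = -843/11972302073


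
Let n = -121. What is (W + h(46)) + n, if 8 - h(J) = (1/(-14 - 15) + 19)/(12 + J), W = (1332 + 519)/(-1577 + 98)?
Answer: -1638129/14297 ≈ -114.58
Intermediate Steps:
W = -617/493 (W = 1851/(-1479) = 1851*(-1/1479) = -617/493 ≈ -1.2515)
h(J) = 8 - 550/(29*(12 + J)) (h(J) = 8 - (1/(-14 - 15) + 19)/(12 + J) = 8 - (1/(-29) + 19)/(12 + J) = 8 - (-1/29 + 19)/(12 + J) = 8 - 550/(29*(12 + J)))
(W + h(46)) + n = (-617/493 + 2*(1117 + 116*46)/(29*(12 + 46))) - 121 = (-617/493 + (2/29)*(1117 + 5336)/58) - 121 = (-617/493 + (2/29)*(1/58)*6453) - 121 = (-617/493 + 6453/841) - 121 = 91808/14297 - 121 = -1638129/14297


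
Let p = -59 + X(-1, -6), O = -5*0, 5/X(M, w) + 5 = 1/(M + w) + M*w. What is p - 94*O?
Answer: -319/6 ≈ -53.167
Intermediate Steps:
X(M, w) = 5/(-5 + 1/(M + w) + M*w) (X(M, w) = 5/(-5 + (1/(M + w) + M*w)) = 5/(-5 + 1/(M + w) + M*w))
O = 0
p = -319/6 (p = -59 + 5*(-1 - 6)/(1 - 5*(-1) - 5*(-6) - 1*(-6)² - 6*(-1)²) = -59 + 5*(-7)/(1 + 5 + 30 - 1*36 - 6*1) = -59 + 5*(-7)/(1 + 5 + 30 - 36 - 6) = -59 + 5*(-7)/(-6) = -59 + 5*(-⅙)*(-7) = -59 + 35/6 = -319/6 ≈ -53.167)
p - 94*O = -319/6 - 94*0 = -319/6 + 0 = -319/6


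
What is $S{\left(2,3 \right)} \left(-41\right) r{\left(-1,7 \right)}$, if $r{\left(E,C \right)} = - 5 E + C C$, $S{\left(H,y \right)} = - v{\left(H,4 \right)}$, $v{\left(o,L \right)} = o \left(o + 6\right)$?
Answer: $35424$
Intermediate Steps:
$v{\left(o,L \right)} = o \left(6 + o\right)$
$S{\left(H,y \right)} = - H \left(6 + H\right)$
$r{\left(E,C \right)} = C^{2} - 5 E$ ($r{\left(E,C \right)} = - 5 E + C^{2} = C^{2} - 5 E$)
$S{\left(2,3 \right)} \left(-41\right) r{\left(-1,7 \right)} = \left(-1\right) 2 \left(6 + 2\right) \left(-41\right) \left(7^{2} - -5\right) = \left(-1\right) 2 \cdot 8 \left(-41\right) \left(49 + 5\right) = \left(-16\right) \left(-41\right) 54 = 656 \cdot 54 = 35424$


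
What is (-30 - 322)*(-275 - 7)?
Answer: 99264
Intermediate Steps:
(-30 - 322)*(-275 - 7) = -352*(-282) = 99264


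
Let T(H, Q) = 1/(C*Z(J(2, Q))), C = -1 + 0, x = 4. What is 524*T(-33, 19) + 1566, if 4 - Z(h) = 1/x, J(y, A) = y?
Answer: 21394/15 ≈ 1426.3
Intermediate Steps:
Z(h) = 15/4 (Z(h) = 4 - 1/4 = 4 - 1*¼ = 4 - ¼ = 15/4)
C = -1
T(H, Q) = -4/15 (T(H, Q) = 1/(-1*15/4) = 1/(-15/4) = -4/15)
524*T(-33, 19) + 1566 = 524*(-4/15) + 1566 = -2096/15 + 1566 = 21394/15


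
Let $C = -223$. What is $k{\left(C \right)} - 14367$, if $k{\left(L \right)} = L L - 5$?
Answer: $35357$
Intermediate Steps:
$k{\left(L \right)} = -5 + L^{2}$ ($k{\left(L \right)} = L^{2} - 5 = -5 + L^{2}$)
$k{\left(C \right)} - 14367 = \left(-5 + \left(-223\right)^{2}\right) - 14367 = \left(-5 + 49729\right) - 14367 = 49724 - 14367 = 35357$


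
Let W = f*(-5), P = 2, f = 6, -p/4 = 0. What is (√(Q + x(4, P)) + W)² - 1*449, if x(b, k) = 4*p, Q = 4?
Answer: 335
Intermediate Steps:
p = 0 (p = -4*0 = 0)
x(b, k) = 0 (x(b, k) = 4*0 = 0)
W = -30 (W = 6*(-5) = -30)
(√(Q + x(4, P)) + W)² - 1*449 = (√(4 + 0) - 30)² - 1*449 = (√4 - 30)² - 449 = (2 - 30)² - 449 = (-28)² - 449 = 784 - 449 = 335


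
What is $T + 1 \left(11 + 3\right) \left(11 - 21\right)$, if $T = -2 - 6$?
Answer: $-148$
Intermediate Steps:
$T = -8$
$T + 1 \left(11 + 3\right) \left(11 - 21\right) = -8 + 1 \left(11 + 3\right) \left(11 - 21\right) = -8 + 1 \cdot 14 \left(-10\right) = -8 + 1 \left(-140\right) = -8 - 140 = -148$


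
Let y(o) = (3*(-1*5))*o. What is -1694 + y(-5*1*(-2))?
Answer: -1844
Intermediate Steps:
y(o) = -15*o (y(o) = (3*(-5))*o = -15*o)
-1694 + y(-5*1*(-2)) = -1694 - 15*(-5*1)*(-2) = -1694 - (-75)*(-2) = -1694 - 15*10 = -1694 - 150 = -1844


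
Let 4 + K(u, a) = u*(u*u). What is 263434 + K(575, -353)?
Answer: 190372805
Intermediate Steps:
K(u, a) = -4 + u**3 (K(u, a) = -4 + u*(u*u) = -4 + u*u**2 = -4 + u**3)
263434 + K(575, -353) = 263434 + (-4 + 575**3) = 263434 + (-4 + 190109375) = 263434 + 190109371 = 190372805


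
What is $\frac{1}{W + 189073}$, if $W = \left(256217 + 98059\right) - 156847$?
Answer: $\frac{1}{386502} \approx 2.5873 \cdot 10^{-6}$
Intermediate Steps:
$W = 197429$ ($W = 354276 - 156847 = 197429$)
$\frac{1}{W + 189073} = \frac{1}{197429 + 189073} = \frac{1}{386502}$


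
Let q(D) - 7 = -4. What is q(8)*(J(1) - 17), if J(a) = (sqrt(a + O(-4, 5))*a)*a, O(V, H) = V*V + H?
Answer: -51 + 3*sqrt(22) ≈ -36.929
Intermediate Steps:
O(V, H) = H + V**2 (O(V, H) = V**2 + H = H + V**2)
q(D) = 3 (q(D) = 7 - 4 = 3)
J(a) = a**2*sqrt(21 + a) (J(a) = (sqrt(a + (5 + (-4)**2))*a)*a = (sqrt(a + (5 + 16))*a)*a = (sqrt(a + 21)*a)*a = (sqrt(21 + a)*a)*a = (a*sqrt(21 + a))*a = a**2*sqrt(21 + a))
q(8)*(J(1) - 17) = 3*(1**2*sqrt(21 + 1) - 17) = 3*(1*sqrt(22) - 17) = 3*(sqrt(22) - 17) = 3*(-17 + sqrt(22)) = -51 + 3*sqrt(22)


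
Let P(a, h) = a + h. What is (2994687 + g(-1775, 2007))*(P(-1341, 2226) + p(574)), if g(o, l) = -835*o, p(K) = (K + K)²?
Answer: 5903970420668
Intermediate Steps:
p(K) = 4*K² (p(K) = (2*K)² = 4*K²)
(2994687 + g(-1775, 2007))*(P(-1341, 2226) + p(574)) = (2994687 - 835*(-1775))*((-1341 + 2226) + 4*574²) = (2994687 + 1482125)*(885 + 4*329476) = 4476812*(885 + 1317904) = 4476812*1318789 = 5903970420668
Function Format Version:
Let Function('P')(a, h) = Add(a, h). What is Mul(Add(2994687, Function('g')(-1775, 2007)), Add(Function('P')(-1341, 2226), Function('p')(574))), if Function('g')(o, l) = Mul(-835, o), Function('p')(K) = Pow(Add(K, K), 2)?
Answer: 5903970420668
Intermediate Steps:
Function('p')(K) = Mul(4, Pow(K, 2)) (Function('p')(K) = Pow(Mul(2, K), 2) = Mul(4, Pow(K, 2)))
Mul(Add(2994687, Function('g')(-1775, 2007)), Add(Function('P')(-1341, 2226), Function('p')(574))) = Mul(Add(2994687, Mul(-835, -1775)), Add(Add(-1341, 2226), Mul(4, Pow(574, 2)))) = Mul(Add(2994687, 1482125), Add(885, Mul(4, 329476))) = Mul(4476812, Add(885, 1317904)) = Mul(4476812, 1318789) = 5903970420668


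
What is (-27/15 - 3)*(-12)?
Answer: 288/5 ≈ 57.600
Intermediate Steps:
(-27/15 - 3)*(-12) = (-27*1/15 - 3)*(-12) = (-9/5 - 3)*(-12) = -24/5*(-12) = 288/5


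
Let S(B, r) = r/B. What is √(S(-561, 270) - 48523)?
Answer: I*√1696817617/187 ≈ 220.28*I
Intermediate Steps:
√(S(-561, 270) - 48523) = √(270/(-561) - 48523) = √(270*(-1/561) - 48523) = √(-90/187 - 48523) = √(-9073891/187) = I*√1696817617/187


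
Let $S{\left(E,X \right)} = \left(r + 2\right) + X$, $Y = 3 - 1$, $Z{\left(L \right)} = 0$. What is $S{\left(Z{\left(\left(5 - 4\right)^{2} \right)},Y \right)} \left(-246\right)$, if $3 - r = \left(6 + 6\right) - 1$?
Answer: $984$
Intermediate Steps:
$r = -8$ ($r = 3 - \left(\left(6 + 6\right) - 1\right) = 3 - \left(12 - 1\right) = 3 - 11 = -8$)
$Y = 2$
$S{\left(E,X \right)} = -6 + X$ ($S{\left(E,X \right)} = \left(-8 + 2\right) + X = -6 + X$)
$S{\left(Z{\left(\left(5 - 4\right)^{2} \right)},Y \right)} \left(-246\right) = \left(-6 + 2\right) \left(-246\right) = \left(-4\right) \left(-246\right) = 984$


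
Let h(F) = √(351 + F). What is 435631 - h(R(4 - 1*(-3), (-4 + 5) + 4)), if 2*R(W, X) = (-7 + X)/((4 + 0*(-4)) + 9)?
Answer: 435631 - √59306/13 ≈ 4.3561e+5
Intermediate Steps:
R(W, X) = -7/26 + X/26 (R(W, X) = ((-7 + X)/((4 + 0*(-4)) + 9))/2 = ((-7 + X)/((4 + 0) + 9))/2 = ((-7 + X)/(4 + 9))/2 = ((-7 + X)/13)/2 = ((-7 + X)*(1/13))/2 = (-7/13 + X/13)/2 = -7/26 + X/26)
435631 - h(R(4 - 1*(-3), (-4 + 5) + 4)) = 435631 - √(351 + (-7/26 + ((-4 + 5) + 4)/26)) = 435631 - √(351 + (-7/26 + (1 + 4)/26)) = 435631 - √(351 + (-7/26 + (1/26)*5)) = 435631 - √(351 + (-7/26 + 5/26)) = 435631 - √(351 - 1/13) = 435631 - √(4562/13) = 435631 - √59306/13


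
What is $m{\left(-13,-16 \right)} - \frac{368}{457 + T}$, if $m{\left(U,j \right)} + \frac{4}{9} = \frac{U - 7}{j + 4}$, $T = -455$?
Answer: $- \frac{1645}{9} \approx -182.78$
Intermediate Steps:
$m{\left(U,j \right)} = - \frac{4}{9} + \frac{-7 + U}{4 + j}$ ($m{\left(U,j \right)} = - \frac{4}{9} + \frac{U - 7}{j + 4} = - \frac{4}{9} + \frac{-7 + U}{4 + j}$)
$m{\left(-13,-16 \right)} - \frac{368}{457 + T} = \frac{-79 - -64 + 9 \left(-13\right)}{9 \left(4 - 16\right)} - \frac{368}{457 - 455} = \frac{-79 + 64 - 117}{9 \left(-12\right)} - \frac{368}{2} = \frac{1}{9} \left(- \frac{1}{12}\right) \left(-132\right) - 184 = \frac{11}{9} - 184 = - \frac{1645}{9}$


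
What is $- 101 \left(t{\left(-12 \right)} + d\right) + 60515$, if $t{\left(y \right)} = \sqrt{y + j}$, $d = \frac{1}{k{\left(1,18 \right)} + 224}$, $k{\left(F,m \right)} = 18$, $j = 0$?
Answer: $\frac{14644529}{242} - 202 i \sqrt{3} \approx 60515.0 - 349.87 i$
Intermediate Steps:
$d = \frac{1}{242}$ ($d = \frac{1}{18 + 224} = \frac{1}{242} \approx 0.0041322$)
$t{\left(y \right)} = \sqrt{y}$ ($t{\left(y \right)} = \sqrt{y + 0} = \sqrt{y}$)
$- 101 \left(t{\left(-12 \right)} + d\right) + 60515 = - 101 \left(\sqrt{-12} + \frac{1}{242}\right) + 60515 = - 101 \left(2 i \sqrt{3} + \frac{1}{242}\right) + 60515 = - 101 \left(\frac{1}{242} + 2 i \sqrt{3}\right) + 60515 = \left(- \frac{101}{242} - 202 i \sqrt{3}\right) + 60515 = \frac{14644529}{242} - 202 i \sqrt{3}$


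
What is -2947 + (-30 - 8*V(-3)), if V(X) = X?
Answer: -2953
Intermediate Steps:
-2947 + (-30 - 8*V(-3)) = -2947 + (-30 - 8*(-3)) = -2947 + (-30 + 24) = -2947 - 6 = -2953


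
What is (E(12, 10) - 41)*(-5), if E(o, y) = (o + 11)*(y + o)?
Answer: -2325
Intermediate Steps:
E(o, y) = (11 + o)*(o + y)
(E(12, 10) - 41)*(-5) = ((12**2 + 11*12 + 11*10 + 12*10) - 41)*(-5) = ((144 + 132 + 110 + 120) - 41)*(-5) = (506 - 41)*(-5) = 465*(-5) = -2325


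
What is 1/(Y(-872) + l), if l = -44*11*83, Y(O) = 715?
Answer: -1/39457 ≈ -2.5344e-5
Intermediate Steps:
l = -40172 (l = -484*83 = -40172)
1/(Y(-872) + l) = 1/(715 - 40172) = 1/(-39457) = -1/39457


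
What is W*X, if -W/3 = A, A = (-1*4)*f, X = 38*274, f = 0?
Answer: 0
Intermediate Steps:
X = 10412
A = 0 (A = -1*4*0 = -4*0 = 0)
W = 0 (W = -3*0 = 0)
W*X = 0*10412 = 0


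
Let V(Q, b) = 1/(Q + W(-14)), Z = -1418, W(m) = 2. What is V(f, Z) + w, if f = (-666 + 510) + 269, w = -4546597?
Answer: -522858654/115 ≈ -4.5466e+6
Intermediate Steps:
f = 113 (f = -156 + 269 = 113)
V(Q, b) = 1/(2 + Q) (V(Q, b) = 1/(Q + 2) = 1/(2 + Q))
V(f, Z) + w = 1/(2 + 113) - 4546597 = 1/115 - 4546597 = -522858654/115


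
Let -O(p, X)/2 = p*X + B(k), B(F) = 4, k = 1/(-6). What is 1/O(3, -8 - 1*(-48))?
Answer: -1/248 ≈ -0.0040323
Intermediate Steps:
k = -1/6 ≈ -0.16667
O(p, X) = -8 - 2*X*p (O(p, X) = -2*(p*X + 4) = -2*(X*p + 4) = -2*(4 + X*p) = -8 - 2*X*p)
1/O(3, -8 - 1*(-48)) = 1/(-8 - 2*(-8 - 1*(-48))*3) = 1/(-8 - 2*(-8 + 48)*3) = 1/(-8 - 2*40*3) = 1/(-8 - 240) = 1/(-248) = -1/248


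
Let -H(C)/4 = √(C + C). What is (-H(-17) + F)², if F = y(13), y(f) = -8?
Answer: 16*(2 - I*√34)² ≈ -480.0 - 373.18*I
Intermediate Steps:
F = -8
H(C) = -4*√2*√C (H(C) = -4*√(C + C) = -4*√2*√C)
(-H(-17) + F)² = (-(-4)*√2*√(-17) - 8)² = (-(-4)*√2*I*√17 - 8)² = (-(-4)*I*√34 - 8)² = (4*I*√34 - 8)² = (-8 + 4*I*√34)²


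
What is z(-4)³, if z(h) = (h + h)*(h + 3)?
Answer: 512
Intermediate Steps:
z(h) = 2*h*(3 + h) (z(h) = (2*h)*(3 + h) = 2*h*(3 + h))
z(-4)³ = (2*(-4)*(3 - 4))³ = (2*(-4)*(-1))³ = 8³ = 512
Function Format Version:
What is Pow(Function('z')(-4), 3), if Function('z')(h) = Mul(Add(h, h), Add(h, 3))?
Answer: 512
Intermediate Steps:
Function('z')(h) = Mul(2, h, Add(3, h)) (Function('z')(h) = Mul(Mul(2, h), Add(3, h)) = Mul(2, h, Add(3, h)))
Pow(Function('z')(-4), 3) = Pow(Mul(2, -4, Add(3, -4)), 3) = Pow(Mul(2, -4, -1), 3) = Pow(8, 3) = 512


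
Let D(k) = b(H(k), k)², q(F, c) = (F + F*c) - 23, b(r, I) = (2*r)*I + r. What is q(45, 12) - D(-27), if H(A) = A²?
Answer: -1492817207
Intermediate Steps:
b(r, I) = r + 2*I*r (b(r, I) = 2*I*r + r = r + 2*I*r)
q(F, c) = -23 + F + F*c
D(k) = k⁴*(1 + 2*k)² (D(k) = (k²*(1 + 2*k))² = k⁴*(1 + 2*k)²)
q(45, 12) - D(-27) = (-23 + 45 + 45*12) - (-27)⁴*(1 + 2*(-27))² = (-23 + 45 + 540) - 531441*(1 - 54)² = 562 - 531441*(-53)² = 562 - 531441*2809 = 562 - 1*1492817769 = 562 - 1492817769 = -1492817207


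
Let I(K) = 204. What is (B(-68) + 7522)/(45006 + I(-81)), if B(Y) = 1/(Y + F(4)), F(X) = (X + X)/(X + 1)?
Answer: 832433/5003240 ≈ 0.16638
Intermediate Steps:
F(X) = 2*X/(1 + X) (F(X) = (2*X)/(1 + X) = 2*X/(1 + X))
B(Y) = 1/(8/5 + Y) (B(Y) = 1/(Y + 2*4/(1 + 4)) = 1/(Y + 2*4/5) = 1/(Y + 2*4*(⅕)) = 1/(Y + 8/5) = 1/(8/5 + Y))
(B(-68) + 7522)/(45006 + I(-81)) = (5/(8 + 5*(-68)) + 7522)/(45006 + 204) = (5/(8 - 340) + 7522)/45210 = (5/(-332) + 7522)*(1/45210) = (5*(-1/332) + 7522)*(1/45210) = (-5/332 + 7522)*(1/45210) = (2497299/332)*(1/45210) = 832433/5003240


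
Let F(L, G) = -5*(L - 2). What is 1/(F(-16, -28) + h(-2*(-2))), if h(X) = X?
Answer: 1/94 ≈ 0.010638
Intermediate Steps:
F(L, G) = 10 - 5*L (F(L, G) = -5*(-2 + L) = 10 - 5*L)
1/(F(-16, -28) + h(-2*(-2))) = 1/((10 - 5*(-16)) - 2*(-2)) = 1/((10 + 80) + 4) = 1/(90 + 4) = 1/94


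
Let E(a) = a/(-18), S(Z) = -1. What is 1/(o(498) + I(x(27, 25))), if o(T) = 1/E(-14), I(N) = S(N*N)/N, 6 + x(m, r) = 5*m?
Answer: 903/1154 ≈ 0.78250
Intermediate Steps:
E(a) = -a/18 (E(a) = a*(-1/18) = -a/18)
x(m, r) = -6 + 5*m
I(N) = -1/N
o(T) = 9/7 (o(T) = 1/(-1/18*(-14)) = 1/(7/9) = 9/7)
1/(o(498) + I(x(27, 25))) = 1/(9/7 - 1/(-6 + 5*27)) = 1/(9/7 - 1/(-6 + 135)) = 1/(9/7 - 1/129) = 1/(1154/903) = 903/1154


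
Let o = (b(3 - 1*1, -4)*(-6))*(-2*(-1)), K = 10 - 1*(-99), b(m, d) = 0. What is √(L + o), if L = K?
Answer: √109 ≈ 10.440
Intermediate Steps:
K = 109 (K = 10 + 99 = 109)
L = 109
o = 0 (o = (0*(-6))*(-2*(-1)) = 0*2 = 0)
√(L + o) = √(109 + 0) = √109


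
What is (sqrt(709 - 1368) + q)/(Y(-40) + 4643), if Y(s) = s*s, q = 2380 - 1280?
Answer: 1100/6243 + I*sqrt(659)/6243 ≈ 0.1762 + 0.004112*I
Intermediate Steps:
q = 1100
Y(s) = s**2
(sqrt(709 - 1368) + q)/(Y(-40) + 4643) = (sqrt(709 - 1368) + 1100)/((-40)**2 + 4643) = (sqrt(-659) + 1100)/(1600 + 4643) = (I*sqrt(659) + 1100)/6243 = (1100 + I*sqrt(659))*(1/6243) = 1100/6243 + I*sqrt(659)/6243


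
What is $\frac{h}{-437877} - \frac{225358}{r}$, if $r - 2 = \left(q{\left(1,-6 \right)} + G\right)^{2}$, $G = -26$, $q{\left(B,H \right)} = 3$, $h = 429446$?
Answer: $- \frac{3663226696}{8611581} \approx -425.38$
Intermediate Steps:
$r = 531$ ($r = 2 + \left(3 - 26\right)^{2} = 2 + \left(-23\right)^{2} = 2 + 529 = 531$)
$\frac{h}{-437877} - \frac{225358}{r} = \frac{429446}{-437877} - \frac{225358}{531} = 429446 \left(- \frac{1}{437877}\right) - \frac{225358}{531} = - \frac{429446}{437877} - \frac{225358}{531} = - \frac{3663226696}{8611581}$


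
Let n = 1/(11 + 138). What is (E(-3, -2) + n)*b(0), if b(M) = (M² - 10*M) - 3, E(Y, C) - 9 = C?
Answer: -3132/149 ≈ -21.020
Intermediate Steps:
E(Y, C) = 9 + C
b(M) = -3 + M² - 10*M
n = 1/149 ≈ 0.0067114
(E(-3, -2) + n)*b(0) = ((9 - 2) + 1/149)*(-3 + 0² - 10*0) = (7 + 1/149)*(-3 + 0 + 0) = (1044/149)*(-3) = -3132/149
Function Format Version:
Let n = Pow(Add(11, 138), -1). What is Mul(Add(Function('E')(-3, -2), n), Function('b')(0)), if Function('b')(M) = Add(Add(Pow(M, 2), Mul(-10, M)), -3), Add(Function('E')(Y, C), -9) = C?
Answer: Rational(-3132, 149) ≈ -21.020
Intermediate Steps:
Function('E')(Y, C) = Add(9, C)
Function('b')(M) = Add(-3, Pow(M, 2), Mul(-10, M))
n = Rational(1, 149) (n = Pow(149, -1) = Rational(1, 149) ≈ 0.0067114)
Mul(Add(Function('E')(-3, -2), n), Function('b')(0)) = Mul(Add(Add(9, -2), Rational(1, 149)), Add(-3, Pow(0, 2), Mul(-10, 0))) = Mul(Add(7, Rational(1, 149)), Add(-3, 0, 0)) = Mul(Rational(1044, 149), -3) = Rational(-3132, 149)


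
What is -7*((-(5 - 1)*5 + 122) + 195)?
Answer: -2079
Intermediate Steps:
-7*((-(5 - 1)*5 + 122) + 195) = -7*((-4*5 + 122) + 195) = -7*((-1*20 + 122) + 195) = -7*((-20 + 122) + 195) = -7*(102 + 195) = -7*297 = -2079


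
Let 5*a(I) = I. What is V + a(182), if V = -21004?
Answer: -104838/5 ≈ -20968.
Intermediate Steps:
a(I) = I/5
V + a(182) = -21004 + (⅕)*182 = -21004 + 182/5 = -104838/5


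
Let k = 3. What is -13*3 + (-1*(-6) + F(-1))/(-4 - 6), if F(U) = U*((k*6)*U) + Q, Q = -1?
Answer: -413/10 ≈ -41.300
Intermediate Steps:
F(U) = -1 + 18*U² (F(U) = U*((3*6)*U) - 1 = U*(18*U) - 1 = 18*U² - 1 = -1 + 18*U²)
-13*3 + (-1*(-6) + F(-1))/(-4 - 6) = -13*3 + (-1*(-6) + (-1 + 18*(-1)²))/(-4 - 6) = -39 + (6 + (-1 + 18*1))/(-10) = -39 + (6 + (-1 + 18))*(-⅒) = -39 + (6 + 17)*(-⅒) = -39 + 23*(-⅒) = -39 - 23/10 = -413/10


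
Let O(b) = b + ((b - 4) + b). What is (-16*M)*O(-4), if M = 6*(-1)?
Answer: -1536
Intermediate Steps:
M = -6
O(b) = -4 + 3*b (O(b) = b + ((-4 + b) + b) = b + (-4 + 2*b) = -4 + 3*b)
(-16*M)*O(-4) = (-16*(-6))*(-4 + 3*(-4)) = 96*(-4 - 12) = 96*(-16) = -1536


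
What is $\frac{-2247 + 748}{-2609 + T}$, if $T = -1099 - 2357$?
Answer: $\frac{1499}{6065} \approx 0.24716$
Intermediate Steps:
$T = -3456$
$\frac{-2247 + 748}{-2609 + T} = \frac{-2247 + 748}{-2609 - 3456} = - \frac{1499}{-6065} = \left(-1499\right) \left(- \frac{1}{6065}\right) = \frac{1499}{6065}$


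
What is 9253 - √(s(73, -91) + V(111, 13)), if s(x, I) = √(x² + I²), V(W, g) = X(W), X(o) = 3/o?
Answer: 9253 - √(37 + 1369*√13610)/37 ≈ 9242.2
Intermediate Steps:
V(W, g) = 3/W
s(x, I) = √(I² + x²)
9253 - √(s(73, -91) + V(111, 13)) = 9253 - √(√((-91)² + 73²) + 3/111) = 9253 - √(√(8281 + 5329) + 3*(1/111)) = 9253 - √(√13610 + 1/37) = 9253 - √(1/37 + √13610)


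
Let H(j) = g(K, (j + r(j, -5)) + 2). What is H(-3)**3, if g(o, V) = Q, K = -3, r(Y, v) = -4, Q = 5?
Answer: 125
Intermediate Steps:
g(o, V) = 5
H(j) = 5
H(-3)**3 = 5**3 = 125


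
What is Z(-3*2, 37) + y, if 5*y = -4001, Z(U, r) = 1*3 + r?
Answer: -3801/5 ≈ -760.20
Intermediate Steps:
Z(U, r) = 3 + r
y = -4001/5 (y = (⅕)*(-4001) = -4001/5 ≈ -800.20)
Z(-3*2, 37) + y = (3 + 37) - 4001/5 = 40 - 4001/5 = -3801/5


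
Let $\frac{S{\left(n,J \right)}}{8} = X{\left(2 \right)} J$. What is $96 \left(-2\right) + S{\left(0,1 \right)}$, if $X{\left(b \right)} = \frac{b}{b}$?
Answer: $-184$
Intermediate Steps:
$X{\left(b \right)} = 1$
$S{\left(n,J \right)} = 8 J$ ($S{\left(n,J \right)} = 8 \cdot 1 J = 8 J$)
$96 \left(-2\right) + S{\left(0,1 \right)} = 96 \left(-2\right) + 8 \cdot 1 = -192 + 8 = -184$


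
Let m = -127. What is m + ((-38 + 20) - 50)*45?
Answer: -3187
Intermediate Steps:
m + ((-38 + 20) - 50)*45 = -127 + ((-38 + 20) - 50)*45 = -127 + (-18 - 50)*45 = -127 - 68*45 = -127 - 3060 = -3187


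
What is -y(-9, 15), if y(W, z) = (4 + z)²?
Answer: -361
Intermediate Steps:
-y(-9, 15) = -(4 + 15)² = -1*19² = -1*361 = -361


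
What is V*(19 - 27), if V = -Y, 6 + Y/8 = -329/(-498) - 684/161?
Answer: -24599392/40089 ≈ -613.62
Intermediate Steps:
Y = -3074924/40089 (Y = -48 + 8*(-329/(-498) - 684/161) = -48 + 8*(-329*(-1/498) - 684*1/161) = -48 + 8*(329/498 - 684/161) = -48 + 8*(-287663/80178) = -48 - 1150652/40089 = -3074924/40089 ≈ -76.702)
V = 3074924/40089 (V = -1*(-3074924/40089) = 3074924/40089 ≈ 76.702)
V*(19 - 27) = 3074924*(19 - 27)/40089 = (3074924/40089)*(-8) = -24599392/40089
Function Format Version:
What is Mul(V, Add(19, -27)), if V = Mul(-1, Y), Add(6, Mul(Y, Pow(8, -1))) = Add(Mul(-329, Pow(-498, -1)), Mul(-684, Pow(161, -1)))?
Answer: Rational(-24599392, 40089) ≈ -613.62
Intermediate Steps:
Y = Rational(-3074924, 40089) (Y = Add(-48, Mul(8, Add(Mul(-329, Pow(-498, -1)), Mul(-684, Pow(161, -1))))) = Add(-48, Mul(8, Add(Mul(-329, Rational(-1, 498)), Mul(-684, Rational(1, 161))))) = Add(-48, Mul(8, Add(Rational(329, 498), Rational(-684, 161)))) = Add(-48, Mul(8, Rational(-287663, 80178))) = Add(-48, Rational(-1150652, 40089)) = Rational(-3074924, 40089) ≈ -76.702)
V = Rational(3074924, 40089) (V = Mul(-1, Rational(-3074924, 40089)) = Rational(3074924, 40089) ≈ 76.702)
Mul(V, Add(19, -27)) = Mul(Rational(3074924, 40089), Add(19, -27)) = Mul(Rational(3074924, 40089), -8) = Rational(-24599392, 40089)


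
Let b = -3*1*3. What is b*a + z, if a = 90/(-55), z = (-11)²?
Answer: 1493/11 ≈ 135.73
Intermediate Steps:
b = -9 (b = -3*3 = -9)
z = 121
a = -18/11 (a = 90*(-1/55) = -18/11 ≈ -1.6364)
b*a + z = -9*(-18/11) + 121 = 162/11 + 121 = 1493/11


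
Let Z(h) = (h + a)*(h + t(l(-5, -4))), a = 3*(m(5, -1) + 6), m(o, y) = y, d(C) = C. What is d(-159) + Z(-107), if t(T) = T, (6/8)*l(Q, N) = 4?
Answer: 27583/3 ≈ 9194.3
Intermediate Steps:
l(Q, N) = 16/3 (l(Q, N) = (4/3)*4 = 16/3)
a = 15 (a = 3*(-1 + 6) = 3*5 = 15)
Z(h) = (15 + h)*(16/3 + h) (Z(h) = (h + 15)*(h + 16/3) = (15 + h)*(16/3 + h))
d(-159) + Z(-107) = -159 + (80 + (-107)² + (61/3)*(-107)) = -159 + (80 + 11449 - 6527/3) = -159 + 28060/3 = 27583/3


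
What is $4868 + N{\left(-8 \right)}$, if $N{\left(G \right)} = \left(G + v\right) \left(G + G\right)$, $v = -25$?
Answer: $5396$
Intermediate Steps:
$N{\left(G \right)} = 2 G \left(-25 + G\right)$ ($N{\left(G \right)} = \left(G - 25\right) \left(G + G\right) = \left(-25 + G\right) 2 G = 2 G \left(-25 + G\right)$)
$4868 + N{\left(-8 \right)} = 4868 + 2 \left(-8\right) \left(-25 - 8\right) = 4868 + 2 \left(-8\right) \left(-33\right) = 4868 + 528 = 5396$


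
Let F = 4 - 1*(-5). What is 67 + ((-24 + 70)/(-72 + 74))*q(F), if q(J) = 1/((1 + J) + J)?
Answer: 1296/19 ≈ 68.211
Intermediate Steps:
F = 9 (F = 4 + 5 = 9)
q(J) = 1/(1 + 2*J)
67 + ((-24 + 70)/(-72 + 74))*q(F) = 67 + ((-24 + 70)/(-72 + 74))/(1 + 2*9) = 67 + (46/2)/(1 + 18) = 67 + (46*(½))/19 = 67 + 23*(1/19) = 67 + 23/19 = 1296/19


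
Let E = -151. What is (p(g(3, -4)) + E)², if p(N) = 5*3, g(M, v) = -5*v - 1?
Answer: 18496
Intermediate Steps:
g(M, v) = -1 - 5*v
p(N) = 15
(p(g(3, -4)) + E)² = (15 - 151)² = (-136)² = 18496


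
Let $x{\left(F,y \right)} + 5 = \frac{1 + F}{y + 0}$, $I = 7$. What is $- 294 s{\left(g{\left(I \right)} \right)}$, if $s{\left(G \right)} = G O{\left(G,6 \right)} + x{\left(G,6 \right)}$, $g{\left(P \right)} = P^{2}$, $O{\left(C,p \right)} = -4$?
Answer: $56644$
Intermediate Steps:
$x{\left(F,y \right)} = -5 + \frac{1 + F}{y}$ ($x{\left(F,y \right)} = -5 + \frac{1 + F}{y + 0} = -5 + \frac{1 + F}{y}$)
$s{\left(G \right)} = - \frac{29}{6} - \frac{23 G}{6}$ ($s{\left(G \right)} = G \left(-4\right) + \frac{1 + G - 30}{6} = - 4 G + \frac{1 + G - 30}{6} = - 4 G + \frac{-29 + G}{6} = - 4 G + \left(- \frac{29}{6} + \frac{G}{6}\right) = - \frac{29}{6} - \frac{23 G}{6}$)
$- 294 s{\left(g{\left(I \right)} \right)} = - 294 \left(- \frac{29}{6} - \frac{23 \cdot 7^{2}}{6}\right) = - 294 \left(- \frac{29}{6} - \frac{1127}{6}\right) = \left(-294\right) \left(- \frac{578}{3}\right) = 56644$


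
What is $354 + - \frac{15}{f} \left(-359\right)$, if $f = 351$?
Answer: $\frac{43213}{117} \approx 369.34$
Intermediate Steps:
$354 + - \frac{15}{f} \left(-359\right) = 354 + - \frac{15}{351} \left(-359\right) = 354 + \left(-15\right) \frac{1}{351} \left(-359\right) = 354 - - \frac{1795}{117} = 354 + \frac{1795}{117} = \frac{43213}{117}$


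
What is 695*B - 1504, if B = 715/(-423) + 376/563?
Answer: -527406511/238149 ≈ -2214.6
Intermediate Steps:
B = -243497/238149 (B = 715*(-1/423) + 376*(1/563) = -715/423 + 376/563 = -243497/238149 ≈ -1.0225)
695*B - 1504 = 695*(-243497/238149) - 1504 = -169230415/238149 - 1504 = -527406511/238149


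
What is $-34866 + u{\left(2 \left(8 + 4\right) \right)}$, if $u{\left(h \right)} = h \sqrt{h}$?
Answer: $-34866 + 48 \sqrt{6} \approx -34748.0$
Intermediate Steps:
$u{\left(h \right)} = h^{\frac{3}{2}}$
$-34866 + u{\left(2 \left(8 + 4\right) \right)} = -34866 + \left(2 \left(8 + 4\right)\right)^{\frac{3}{2}} = -34866 + \left(2 \cdot 12\right)^{\frac{3}{2}} = -34866 + 24^{\frac{3}{2}} = -34866 + 48 \sqrt{6}$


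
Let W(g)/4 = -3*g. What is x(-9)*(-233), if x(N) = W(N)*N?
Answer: 226476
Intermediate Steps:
W(g) = -12*g (W(g) = 4*(-3*g) = -12*g)
x(N) = -12*N**2 (x(N) = (-12*N)*N = -12*N**2)
x(-9)*(-233) = -12*(-9)**2*(-233) = -12*81*(-233) = -972*(-233) = 226476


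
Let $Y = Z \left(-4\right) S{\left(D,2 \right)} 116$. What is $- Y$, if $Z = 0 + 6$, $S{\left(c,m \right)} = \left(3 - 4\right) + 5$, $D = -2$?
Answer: $11136$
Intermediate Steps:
$S{\left(c,m \right)} = 4$ ($S{\left(c,m \right)} = -1 + 5 = 4$)
$Z = 6$
$Y = -11136$ ($Y = 6 \left(-4\right) 4 \cdot 116 = \left(-24\right) 4 \cdot 116 = \left(-96\right) 116 = -11136$)
$- Y = \left(-1\right) \left(-11136\right) = 11136$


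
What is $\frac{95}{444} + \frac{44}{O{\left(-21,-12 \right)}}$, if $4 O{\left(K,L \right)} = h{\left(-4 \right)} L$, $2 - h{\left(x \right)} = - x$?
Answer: $\frac{1117}{148} \approx 7.5473$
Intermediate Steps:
$h{\left(x \right)} = 2 + x$ ($h{\left(x \right)} = 2 - - x = 2 + x$)
$O{\left(K,L \right)} = - \frac{L}{2}$ ($O{\left(K,L \right)} = \frac{\left(2 - 4\right) L}{4} = \frac{\left(-2\right) L}{4} = - \frac{L}{2}$)
$\frac{95}{444} + \frac{44}{O{\left(-21,-12 \right)}} = \frac{95}{444} + \frac{44}{\left(- \frac{1}{2}\right) \left(-12\right)} = 95 \cdot \frac{1}{444} + \frac{44}{6} = \frac{95}{444} + 44 \cdot \frac{1}{6} = \frac{95}{444} + \frac{22}{3} = \frac{1117}{148}$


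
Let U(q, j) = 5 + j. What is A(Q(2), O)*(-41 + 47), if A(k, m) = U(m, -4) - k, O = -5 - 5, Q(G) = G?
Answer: -6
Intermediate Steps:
O = -10
A(k, m) = 1 - k (A(k, m) = (5 - 4) - k = 1 - k)
A(Q(2), O)*(-41 + 47) = (1 - 1*2)*(-41 + 47) = (1 - 2)*6 = -1*6 = -6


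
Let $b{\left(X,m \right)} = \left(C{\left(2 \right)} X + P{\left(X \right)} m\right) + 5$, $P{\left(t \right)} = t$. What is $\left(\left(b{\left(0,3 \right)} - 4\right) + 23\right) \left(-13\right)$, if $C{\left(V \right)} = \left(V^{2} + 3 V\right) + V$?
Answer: $-312$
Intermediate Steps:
$C{\left(V \right)} = V^{2} + 4 V$
$b{\left(X,m \right)} = 5 + 12 X + X m$ ($b{\left(X,m \right)} = \left(2 \left(4 + 2\right) X + X m\right) + 5 = \left(2 \cdot 6 X + X m\right) + 5 = \left(12 X + X m\right) + 5 = 5 + 12 X + X m$)
$\left(\left(b{\left(0,3 \right)} - 4\right) + 23\right) \left(-13\right) = \left(\left(\left(5 + 12 \cdot 0 + 0 \cdot 3\right) - 4\right) + 23\right) \left(-13\right) = \left(\left(\left(5 + 0 + 0\right) - 4\right) + 23\right) \left(-13\right) = \left(\left(5 - 4\right) + 23\right) \left(-13\right) = \left(1 + 23\right) \left(-13\right) = 24 \left(-13\right) = -312$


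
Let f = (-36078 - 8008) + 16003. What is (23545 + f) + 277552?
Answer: 273014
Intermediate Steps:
f = -28083 (f = -44086 + 16003 = -28083)
(23545 + f) + 277552 = (23545 - 28083) + 277552 = -4538 + 277552 = 273014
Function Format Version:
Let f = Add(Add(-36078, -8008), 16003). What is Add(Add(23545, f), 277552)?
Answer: 273014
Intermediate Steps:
f = -28083 (f = Add(-44086, 16003) = -28083)
Add(Add(23545, f), 277552) = Add(Add(23545, -28083), 277552) = Add(-4538, 277552) = 273014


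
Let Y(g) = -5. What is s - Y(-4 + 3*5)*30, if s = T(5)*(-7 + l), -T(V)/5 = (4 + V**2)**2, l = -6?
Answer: 54815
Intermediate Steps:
T(V) = -5*(4 + V**2)**2
s = 54665 (s = (-5*(4 + 5**2)**2)*(-7 - 6) = -5*(4 + 25)**2*(-13) = -5*29**2*(-13) = -5*841*(-13) = -4205*(-13) = 54665)
s - Y(-4 + 3*5)*30 = 54665 - (-5)*30 = 54665 - 1*(-150) = 54665 + 150 = 54815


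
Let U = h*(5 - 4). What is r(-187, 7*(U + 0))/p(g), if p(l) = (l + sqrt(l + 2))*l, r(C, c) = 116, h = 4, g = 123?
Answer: 29/3751 - 145*sqrt(5)/461373 ≈ 0.0070285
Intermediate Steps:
U = 4 (U = 4*(5 - 4) = 4*1 = 4)
p(l) = l*(l + sqrt(2 + l)) (p(l) = (l + sqrt(2 + l))*l = l*(l + sqrt(2 + l)))
r(-187, 7*(U + 0))/p(g) = 116/((123*(123 + sqrt(2 + 123)))) = 116/((123*(123 + sqrt(125)))) = 116/((123*(123 + 5*sqrt(5)))) = 116/(15129 + 615*sqrt(5))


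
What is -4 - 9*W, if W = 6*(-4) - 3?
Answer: 239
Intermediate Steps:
W = -27 (W = -24 - 3 = -27)
-4 - 9*W = -4 - 9*(-27) = -4 + 243 = 239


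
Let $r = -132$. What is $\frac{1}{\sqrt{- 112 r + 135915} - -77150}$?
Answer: $\frac{77150}{5951971801} - \frac{\sqrt{150699}}{5951971801} \approx 1.2897 \cdot 10^{-5}$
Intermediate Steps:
$\frac{1}{\sqrt{- 112 r + 135915} - -77150} = \frac{1}{\sqrt{\left(-112\right) \left(-132\right) + 135915} - -77150} = \frac{1}{\sqrt{14784 + 135915} + \left(77598 - 448\right)} = \frac{1}{\sqrt{150699} + 77150} = \frac{1}{77150 + \sqrt{150699}}$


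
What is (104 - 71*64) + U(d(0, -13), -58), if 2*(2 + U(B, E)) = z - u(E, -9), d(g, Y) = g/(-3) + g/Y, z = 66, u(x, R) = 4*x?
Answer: -4293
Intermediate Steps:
d(g, Y) = -g/3 + g/Y (d(g, Y) = g*(-1/3) + g/Y = -g/3 + g/Y)
U(B, E) = 31 - 2*E (U(B, E) = -2 + (66 - 4*E)/2 = -2 + (33 - 2*E) = 31 - 2*E)
(104 - 71*64) + U(d(0, -13), -58) = (104 - 71*64) + (31 - 2*(-58)) = (104 - 4544) + (31 + 116) = -4440 + 147 = -4293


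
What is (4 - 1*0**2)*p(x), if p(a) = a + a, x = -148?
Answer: -1184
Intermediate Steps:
p(a) = 2*a
(4 - 1*0**2)*p(x) = (4 - 1*0**2)*(2*(-148)) = (4 - 1*0)*(-296) = (4 + 0)*(-296) = 4*(-296) = -1184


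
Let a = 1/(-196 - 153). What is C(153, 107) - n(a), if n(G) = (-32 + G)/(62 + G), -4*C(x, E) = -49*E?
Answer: 113487467/86548 ≈ 1311.3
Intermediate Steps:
C(x, E) = 49*E/4 (C(x, E) = -(-49)*E/4 = 49*E/4)
a = -1/349 (a = 1/(-349) = -1/349 ≈ -0.0028653)
n(G) = (-32 + G)/(62 + G)
C(153, 107) - n(a) = (49/4)*107 - (-32 - 1/349)/(62 - 1/349) = 5243/4 - (-11169)/(21637/349*349) = 5243/4 - 349*(-11169)/(21637*349) = 5243/4 - 1*(-11169/21637) = 5243/4 + 11169/21637 = 113487467/86548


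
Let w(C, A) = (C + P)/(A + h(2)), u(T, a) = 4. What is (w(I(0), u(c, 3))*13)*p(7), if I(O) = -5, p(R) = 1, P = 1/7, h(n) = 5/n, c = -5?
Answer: -68/7 ≈ -9.7143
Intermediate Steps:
P = 1/7 ≈ 0.14286
w(C, A) = (1/7 + C)/(5/2 + A) (w(C, A) = (C + 1/7)/(A + 5/2) = (1/7 + C)/(A + 5*(1/2)) = (1/7 + C)/(A + 5/2) = (1/7 + C)/(5/2 + A))
(w(I(0), u(c, 3))*13)*p(7) = ((2*(1 + 7*(-5))/(7*(5 + 2*4)))*13)*1 = ((2*(1 - 35)/(7*(5 + 8)))*13)*1 = (((2/7)*(-34)/13)*13)*1 = (((2/7)*(1/13)*(-34))*13)*1 = -68/91*13*1 = -68/7*1 = -68/7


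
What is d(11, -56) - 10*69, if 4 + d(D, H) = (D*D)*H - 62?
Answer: -7532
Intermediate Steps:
d(D, H) = -66 + H*D**2 (d(D, H) = -4 + ((D*D)*H - 62) = -4 + (D**2*H - 62) = -4 + (H*D**2 - 62) = -4 + (-62 + H*D**2) = -66 + H*D**2)
d(11, -56) - 10*69 = (-66 - 56*11**2) - 10*69 = (-66 - 56*121) - 1*690 = (-66 - 6776) - 690 = -6842 - 690 = -7532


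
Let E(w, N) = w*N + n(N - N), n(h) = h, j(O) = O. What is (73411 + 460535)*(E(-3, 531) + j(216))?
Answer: -735243642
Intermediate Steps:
E(w, N) = N*w (E(w, N) = w*N + (N - N) = N*w + 0 = N*w)
(73411 + 460535)*(E(-3, 531) + j(216)) = (73411 + 460535)*(531*(-3) + 216) = 533946*(-1593 + 216) = 533946*(-1377) = -735243642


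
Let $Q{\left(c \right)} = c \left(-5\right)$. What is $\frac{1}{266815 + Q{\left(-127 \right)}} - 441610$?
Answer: $- \frac{118108594499}{267450} \approx -4.4161 \cdot 10^{5}$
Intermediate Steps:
$Q{\left(c \right)} = - 5 c$
$\frac{1}{266815 + Q{\left(-127 \right)}} - 441610 = \frac{1}{266815 - -635} - 441610 = \frac{1}{266815 + 635} - 441610 = \frac{1}{267450} - 441610 = - \frac{118108594499}{267450}$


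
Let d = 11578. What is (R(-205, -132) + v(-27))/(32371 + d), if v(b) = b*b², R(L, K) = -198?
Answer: -19881/43949 ≈ -0.45237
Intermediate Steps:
v(b) = b³
(R(-205, -132) + v(-27))/(32371 + d) = (-198 + (-27)³)/(32371 + 11578) = (-198 - 19683)/43949 = -19881*1/43949 = -19881/43949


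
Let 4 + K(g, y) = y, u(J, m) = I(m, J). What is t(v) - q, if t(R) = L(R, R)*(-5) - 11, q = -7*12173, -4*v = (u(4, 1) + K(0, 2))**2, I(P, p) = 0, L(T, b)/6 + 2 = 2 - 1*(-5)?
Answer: 85050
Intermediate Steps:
L(T, b) = 30 (L(T, b) = -12 + 6*(2 - 1*(-5)) = -12 + 6*(2 + 5) = -12 + 6*7 = -12 + 42 = 30)
u(J, m) = 0
K(g, y) = -4 + y
v = -1 (v = -(0 + (-4 + 2))**2/4 = -(0 - 2)**2/4 = -1/4*(-2)**2 = -1/4*4 = -1)
q = -85211
t(R) = -161 (t(R) = 30*(-5) - 11 = -150 - 11 = -161)
t(v) - q = -161 - 1*(-85211) = -161 + 85211 = 85050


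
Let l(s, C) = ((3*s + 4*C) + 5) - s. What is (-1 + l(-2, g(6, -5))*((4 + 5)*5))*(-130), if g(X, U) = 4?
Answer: -99320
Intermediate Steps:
l(s, C) = 5 + 2*s + 4*C (l(s, C) = (5 + 3*s + 4*C) - s = 5 + 2*s + 4*C)
(-1 + l(-2, g(6, -5))*((4 + 5)*5))*(-130) = (-1 + (5 + 2*(-2) + 4*4)*((4 + 5)*5))*(-130) = (-1 + (5 - 4 + 16)*(9*5))*(-130) = (-1 + 17*45)*(-130) = (-1 + 765)*(-130) = 764*(-130) = -99320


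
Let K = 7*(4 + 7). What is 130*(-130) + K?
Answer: -16823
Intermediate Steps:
K = 77 (K = 7*11 = 77)
130*(-130) + K = 130*(-130) + 77 = -16900 + 77 = -16823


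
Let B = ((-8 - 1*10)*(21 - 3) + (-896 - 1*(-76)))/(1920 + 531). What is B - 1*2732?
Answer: -6697276/2451 ≈ -2732.5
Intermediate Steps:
B = -1144/2451 (B = ((-8 - 10)*18 + (-896 + 76))/2451 = (-18*18 - 820)*(1/2451) = (-324 - 820)*(1/2451) = -1144*1/2451 = -1144/2451 ≈ -0.46675)
B - 1*2732 = -1144/2451 - 1*2732 = -1144/2451 - 2732 = -6697276/2451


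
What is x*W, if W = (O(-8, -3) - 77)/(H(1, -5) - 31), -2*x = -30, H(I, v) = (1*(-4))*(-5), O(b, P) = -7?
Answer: 1260/11 ≈ 114.55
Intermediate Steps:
H(I, v) = 20 (H(I, v) = -4*(-5) = 20)
x = 15 (x = -½*(-30) = 15)
W = 84/11 (W = (-7 - 77)/(20 - 31) = -84/(-11) = -84*(-1/11) = 84/11 ≈ 7.6364)
x*W = 15*(84/11) = 1260/11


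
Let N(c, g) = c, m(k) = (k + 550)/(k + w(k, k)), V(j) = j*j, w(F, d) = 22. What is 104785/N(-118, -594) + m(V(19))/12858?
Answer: -129006392623/145276113 ≈ -888.01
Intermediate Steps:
V(j) = j²
m(k) = (550 + k)/(22 + k) (m(k) = (k + 550)/(k + 22) = (550 + k)/(22 + k))
104785/N(-118, -594) + m(V(19))/12858 = 104785/(-118) + ((550 + 19²)/(22 + 19²))/12858 = 104785*(-1/118) + ((550 + 361)/(22 + 361))*(1/12858) = -104785/118 + (911/383)*(1/12858) = -104785/118 + 911/4924614 = -129006392623/145276113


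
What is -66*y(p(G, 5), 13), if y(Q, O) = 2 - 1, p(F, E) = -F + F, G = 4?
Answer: -66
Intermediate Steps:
p(F, E) = 0
y(Q, O) = 1
-66*y(p(G, 5), 13) = -66*1 = -66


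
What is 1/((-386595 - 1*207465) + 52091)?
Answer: -1/541969 ≈ -1.8451e-6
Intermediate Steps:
1/((-386595 - 1*207465) + 52091) = 1/((-386595 - 207465) + 52091) = 1/(-594060 + 52091) = 1/(-541969) = -1/541969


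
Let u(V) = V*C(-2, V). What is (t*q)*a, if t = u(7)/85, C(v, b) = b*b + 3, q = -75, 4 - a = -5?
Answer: -49140/17 ≈ -2890.6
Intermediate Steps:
a = 9 (a = 4 - 1*(-5) = 4 + 5 = 9)
C(v, b) = 3 + b² (C(v, b) = b² + 3 = 3 + b²)
u(V) = V*(3 + V²)
t = 364/85 (t = (7*(3 + 7²))/85 = (7*(3 + 49))*(1/85) = (7*52)*(1/85) = 364*(1/85) = 364/85 ≈ 4.2824)
(t*q)*a = ((364/85)*(-75))*9 = -5460/17*9 = -49140/17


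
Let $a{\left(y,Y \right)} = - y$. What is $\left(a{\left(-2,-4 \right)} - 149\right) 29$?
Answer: $-4263$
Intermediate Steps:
$\left(a{\left(-2,-4 \right)} - 149\right) 29 = \left(\left(-1\right) \left(-2\right) - 149\right) 29 = \left(2 - 149\right) 29 = \left(-147\right) 29 = -4263$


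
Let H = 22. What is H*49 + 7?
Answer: 1085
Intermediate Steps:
H*49 + 7 = 22*49 + 7 = 1078 + 7 = 1085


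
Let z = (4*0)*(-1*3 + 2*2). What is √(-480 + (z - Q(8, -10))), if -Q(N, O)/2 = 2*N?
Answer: 8*I*√7 ≈ 21.166*I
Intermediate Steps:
Q(N, O) = -4*N
z = 0 (z = 0*(-3 + 4) = 0*1 = 0)
√(-480 + (z - Q(8, -10))) = √(-480 + (0 - (-4)*8)) = √(-480 + (0 - 1*(-32))) = √(-480 + (0 + 32)) = √(-480 + 32) = √(-448) = 8*I*√7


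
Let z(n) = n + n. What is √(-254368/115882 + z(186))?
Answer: 2*√310373539697/57941 ≈ 19.230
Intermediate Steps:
z(n) = 2*n
√(-254368/115882 + z(186)) = √(-254368/115882 + 2*186) = √(-254368*1/115882 + 372) = √(-127184/57941 + 372) = √(21426868/57941) = 2*√310373539697/57941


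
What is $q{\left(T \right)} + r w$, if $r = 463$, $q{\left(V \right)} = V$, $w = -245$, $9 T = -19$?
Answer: $- \frac{1020934}{9} \approx -1.1344 \cdot 10^{5}$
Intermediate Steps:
$T = - \frac{19}{9}$ ($T = \frac{1}{9} \left(-19\right) = - \frac{19}{9} \approx -2.1111$)
$q{\left(T \right)} + r w = - \frac{19}{9} + 463 \left(-245\right) = - \frac{19}{9} - 113435 = - \frac{1020934}{9}$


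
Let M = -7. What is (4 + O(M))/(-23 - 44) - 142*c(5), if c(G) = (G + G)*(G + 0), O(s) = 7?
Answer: -475711/67 ≈ -7100.2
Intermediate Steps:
c(G) = 2*G² (c(G) = (2*G)*G = 2*G²)
(4 + O(M))/(-23 - 44) - 142*c(5) = (4 + 7)/(-23 - 44) - 284*5² = 11/(-67) - 284*25 = 11*(-1/67) - 142*50 = -11/67 - 7100 = -475711/67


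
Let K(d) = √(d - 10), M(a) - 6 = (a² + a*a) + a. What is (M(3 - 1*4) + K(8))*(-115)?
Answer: -805 - 115*I*√2 ≈ -805.0 - 162.63*I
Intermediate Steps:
M(a) = 6 + a + 2*a² (M(a) = 6 + ((a² + a*a) + a) = 6 + ((a² + a²) + a) = 6 + (2*a² + a) = 6 + (a + 2*a²) = 6 + a + 2*a²)
K(d) = √(-10 + d)
(M(3 - 1*4) + K(8))*(-115) = ((6 + (3 - 1*4) + 2*(3 - 1*4)²) + √(-10 + 8))*(-115) = ((6 + (3 - 4) + 2*(3 - 4)²) + √(-2))*(-115) = ((6 - 1 + 2*(-1)²) + I*√2)*(-115) = ((6 - 1 + 2*1) + I*√2)*(-115) = ((6 - 1 + 2) + I*√2)*(-115) = (7 + I*√2)*(-115) = -805 - 115*I*√2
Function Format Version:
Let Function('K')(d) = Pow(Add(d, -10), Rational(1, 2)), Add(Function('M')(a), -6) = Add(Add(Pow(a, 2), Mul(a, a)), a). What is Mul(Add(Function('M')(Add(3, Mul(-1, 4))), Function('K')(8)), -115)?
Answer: Add(-805, Mul(-115, I, Pow(2, Rational(1, 2)))) ≈ Add(-805.00, Mul(-162.63, I))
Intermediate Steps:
Function('M')(a) = Add(6, a, Mul(2, Pow(a, 2))) (Function('M')(a) = Add(6, Add(Add(Pow(a, 2), Mul(a, a)), a)) = Add(6, Add(Add(Pow(a, 2), Pow(a, 2)), a)) = Add(6, Add(Mul(2, Pow(a, 2)), a)) = Add(6, Add(a, Mul(2, Pow(a, 2)))) = Add(6, a, Mul(2, Pow(a, 2))))
Function('K')(d) = Pow(Add(-10, d), Rational(1, 2))
Mul(Add(Function('M')(Add(3, Mul(-1, 4))), Function('K')(8)), -115) = Mul(Add(Add(6, Add(3, Mul(-1, 4)), Mul(2, Pow(Add(3, Mul(-1, 4)), 2))), Pow(Add(-10, 8), Rational(1, 2))), -115) = Mul(Add(Add(6, Add(3, -4), Mul(2, Pow(Add(3, -4), 2))), Pow(-2, Rational(1, 2))), -115) = Mul(Add(Add(6, -1, Mul(2, Pow(-1, 2))), Mul(I, Pow(2, Rational(1, 2)))), -115) = Mul(Add(Add(6, -1, Mul(2, 1)), Mul(I, Pow(2, Rational(1, 2)))), -115) = Mul(Add(Add(6, -1, 2), Mul(I, Pow(2, Rational(1, 2)))), -115) = Mul(Add(7, Mul(I, Pow(2, Rational(1, 2)))), -115) = Add(-805, Mul(-115, I, Pow(2, Rational(1, 2))))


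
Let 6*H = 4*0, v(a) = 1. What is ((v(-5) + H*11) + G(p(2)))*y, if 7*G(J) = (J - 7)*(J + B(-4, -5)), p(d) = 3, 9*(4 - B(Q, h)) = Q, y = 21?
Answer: -205/3 ≈ -68.333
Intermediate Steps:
B(Q, h) = 4 - Q/9
H = 0 (H = (4*0)/6 = (⅙)*0 = 0)
G(J) = (-7 + J)*(40/9 + J)/7 (G(J) = ((J - 7)*(J + (4 - ⅑*(-4))))/7 = ((-7 + J)*(J + (4 + 4/9)))/7 = ((-7 + J)*(J + 40/9))/7 = ((-7 + J)*(40/9 + J))/7 = (-7 + J)*(40/9 + J)/7)
((v(-5) + H*11) + G(p(2)))*y = ((1 + 0*11) + (-40/9 - 23/63*3 + (⅐)*3²))*21 = ((1 + 0) + (-40/9 - 23/21 + (⅐)*9))*21 = (1 + (-40/9 - 23/21 + 9/7))*21 = (1 - 268/63)*21 = -205/63*21 = -205/3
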